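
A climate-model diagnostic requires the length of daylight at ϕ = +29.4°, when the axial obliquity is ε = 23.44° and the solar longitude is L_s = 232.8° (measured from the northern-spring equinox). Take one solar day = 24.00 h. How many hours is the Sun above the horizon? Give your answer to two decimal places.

10.55 h

Solar declination: sin δ = sin ε · sin L_s = sin 23.44° × sin 232.8° = -0.31685, so δ = -18.473°.
cos h₀ = −tan ϕ · tan δ = −tan(+29.4°) × tan(-18.473°) = 0.1882, so h₀ = 1.3814 rad = 79.15°.
Daylight = 2h₀/(2π) × 24.00 h = (1.3814/π) × 24.00 = 10.55 h.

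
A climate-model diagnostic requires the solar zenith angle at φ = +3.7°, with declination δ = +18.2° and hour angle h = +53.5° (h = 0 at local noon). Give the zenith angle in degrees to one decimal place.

cos θ_z = sin φ sin δ + cos φ cos δ cos h = 0.020156 + 0.563887 = 0.584043.
θ_z = arccos(0.584043) = 54.3°.

θ_z = 54.3°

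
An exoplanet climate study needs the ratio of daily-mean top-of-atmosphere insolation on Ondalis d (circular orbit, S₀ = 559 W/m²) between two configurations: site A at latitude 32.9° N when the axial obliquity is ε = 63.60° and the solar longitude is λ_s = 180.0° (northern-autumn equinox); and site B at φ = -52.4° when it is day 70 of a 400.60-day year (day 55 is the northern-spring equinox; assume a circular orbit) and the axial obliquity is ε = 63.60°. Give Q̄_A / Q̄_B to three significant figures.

— Configuration A (φ=+32.9°):
Solar declination: sin δ = sin ε · sin λ_s = sin 63.60° × sin 180.0° = 0.00000, so δ = +0.000°.
cos H₀ = −tan(+32.9°) tan(+0.000°) = -0.0000, H₀ = 1.5708 rad.
Bracket: H₀ sin φ sin δ + cos φ cos δ sin H₀ = 1.5708×0.54317×0.00000 + 0.83962×1.00000×1.00000 = 0.000000 + 0.839620 = 0.839620.
Q̄ = (S₀/π) × [bracket] = (559/π) × 0.839620 = 149.40 W/m².
— Configuration B (φ=-52.4°):
Solar longitude: λ_s = 360° × (70 − 55)/400.60 = 13.480°.
sin δ = sin 63.60° × sin 13.480° = 0.20879, so δ = +12.052°.
cos H₀ = −tan(-52.4°) tan(+12.052°) = 0.2772, H₀ = 1.2899 rad.
Bracket: H₀ sin φ sin δ + cos φ cos δ sin H₀ = 1.2899×-0.79229×0.20879 + 0.61015×0.97796×0.96080 = -0.213378 + 0.573312 = 0.359934.
Q̄ = (S₀/π) × [bracket] = (559/π) × 0.359934 = 64.045 W/m².
Ratio Q̄_A / Q̄_B = 149.40 / 64.045 = 2.333.

Q̄_A / Q̄_B ≈ 2.33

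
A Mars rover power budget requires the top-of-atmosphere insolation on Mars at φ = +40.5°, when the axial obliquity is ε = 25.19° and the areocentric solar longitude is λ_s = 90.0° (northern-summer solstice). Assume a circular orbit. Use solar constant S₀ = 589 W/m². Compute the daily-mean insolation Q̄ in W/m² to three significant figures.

Q̄ ≈ 221 W/m²

sin δ = sin 25.19° × sin 90.0° = 0.42562, so δ = +25.190°.
cos H₀ = −tan(+40.5°) tan(+25.190°) = -0.4017, H₀ = 1.9842 rad.
Bracket: H₀ sin φ sin δ + cos φ cos δ sin H₀ = 1.9842×0.64945×0.42562 + 0.76041×0.90490×0.91576 = 0.548470 + 0.630130 = 1.178600.
Q̄ = (S₀/π) × [bracket] = (589/π) × 1.178600 = 221.0 W/m².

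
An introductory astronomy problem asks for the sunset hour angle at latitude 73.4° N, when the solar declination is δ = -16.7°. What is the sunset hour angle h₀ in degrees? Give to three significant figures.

h₀ = 0.00°

cos h₀ = −tan ϕ · tan δ = 1.0064 ≥ 1, so the Sun never rises (polar night) and h₀ = 0.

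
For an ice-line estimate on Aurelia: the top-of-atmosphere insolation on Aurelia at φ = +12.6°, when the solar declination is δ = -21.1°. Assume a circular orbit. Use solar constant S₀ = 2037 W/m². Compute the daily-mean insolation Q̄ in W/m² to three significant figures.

cos H₀ = −tan(+12.6°) tan(-21.100°) = 0.0863, H₀ = 1.4844 rad.
Bracket: H₀ sin φ sin δ + cos φ cos δ sin H₀ = 1.4844×0.21814×-0.36000 + 0.97592×0.93295×0.99627 = -0.116571 + 0.907088 = 0.790517.
Q̄ = (S₀/π) × [bracket] = (2037/π) × 0.790517 = 512.6 W/m².

Q̄ ≈ 513 W/m²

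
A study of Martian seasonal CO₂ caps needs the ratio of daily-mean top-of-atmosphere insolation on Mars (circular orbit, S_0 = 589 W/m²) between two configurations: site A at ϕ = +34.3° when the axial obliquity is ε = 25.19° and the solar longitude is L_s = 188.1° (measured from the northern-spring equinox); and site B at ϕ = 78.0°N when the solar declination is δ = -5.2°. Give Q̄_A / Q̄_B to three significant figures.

Q̄_A / Q̄_B ≈ 8.87

— Configuration A (ϕ=+34.3°):
Solar declination: sin δ = sin ε · sin L_s = sin 25.19° × sin 188.1° = -0.05997, so δ = -3.438°.
cos h₀ = −tan(+34.3°) tan(-3.438°) = 0.0410, h₀ = 1.5298 rad.
Bracket: h₀ sin ϕ sin δ + cos ϕ cos δ sin h₀ = 1.5298×0.56353×-0.05997 + 0.82610×0.99820×0.99916 = -0.051699 + 0.823920 = 0.772221.
Q̄ = (S_0/π) × [bracket] = (589/π) × 0.772221 = 144.78 W/m².
— Configuration B (ϕ=+78.0°):
cos h₀ = −tan(+78.0°) tan(-5.200°) = 0.4282, h₀ = 1.1283 rad.
Bracket: h₀ sin ϕ sin δ + cos ϕ cos δ sin h₀ = 1.1283×0.97815×-0.09063 + 0.20791×0.99588×0.90371 = -0.100023 + 0.187116 = 0.087093.
Q̄ = (S_0/π) × [bracket] = (589/π) × 0.087093 = 16.329 W/m².
Ratio Q̄_A / Q̄_B = 144.78 / 16.329 = 8.866.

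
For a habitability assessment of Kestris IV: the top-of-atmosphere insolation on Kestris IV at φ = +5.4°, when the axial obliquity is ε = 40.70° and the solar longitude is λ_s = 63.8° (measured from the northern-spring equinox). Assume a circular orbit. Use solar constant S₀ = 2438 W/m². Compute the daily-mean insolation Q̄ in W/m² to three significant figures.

Solar declination: sin δ = sin ε · sin λ_s = sin 40.70° × sin 63.8° = 0.58510, so δ = +35.810°.
cos H₀ = −tan(+5.4°) tan(+35.810°) = -0.0682, H₀ = 1.6391 rad.
Bracket: H₀ sin φ sin δ + cos φ cos δ sin H₀ = 1.6391×0.09411×0.58510 + 0.99556×0.81096×0.99767 = 0.090255 + 0.805478 = 0.895733.
Q̄ = (S₀/π) × [bracket] = (2438/π) × 0.895733 = 695.1 W/m².

Q̄ ≈ 695 W/m²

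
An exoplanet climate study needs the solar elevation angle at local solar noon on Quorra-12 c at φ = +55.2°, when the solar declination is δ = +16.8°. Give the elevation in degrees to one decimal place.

51.6°

At local noon the hour angle is zero, so the zenith angle equals |φ − δ| = |+55.2° − (+16.800°)| = 38.400°.
Elevation = 90° − 38.400° = 51.6°.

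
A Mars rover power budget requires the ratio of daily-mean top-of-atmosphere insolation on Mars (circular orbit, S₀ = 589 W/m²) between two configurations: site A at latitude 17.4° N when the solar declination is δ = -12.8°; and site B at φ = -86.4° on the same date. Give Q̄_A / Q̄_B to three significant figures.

Q̄_A / Q̄_B ≈ 1.19

— Configuration A (φ=+17.4°):
cos H₀ = −tan(+17.4°) tan(-12.800°) = 0.0712, H₀ = 1.4995 rad.
Bracket: H₀ sin φ sin δ + cos φ cos δ sin H₀ = 1.4995×0.29904×-0.22155 + 0.95424×0.97515×0.99746 = -0.099345 + 0.928164 = 0.828819.
Q̄ = (S₀/π) × [bracket] = (589/π) × 0.828819 = 155.39 W/m².
— Configuration B (φ=-86.4°):
cos H₀ = −tan(-86.4°) tan(-12.800°) = -3.6112 ≤ −1 ⇒ polar day, H₀ = π.
Bracket: H₀ sin φ sin δ + cos φ cos δ sin H₀ = 3.1416×-0.99803×-0.22155 + 0.06279×0.97515×0.00000 = 0.694650 + 0.000000 = 0.694650.
Q̄ = (S₀/π) × [bracket] = (589/π) × 0.694650 = 130.24 W/m².
Ratio Q̄_A / Q̄_B = 155.39 / 130.24 = 1.193.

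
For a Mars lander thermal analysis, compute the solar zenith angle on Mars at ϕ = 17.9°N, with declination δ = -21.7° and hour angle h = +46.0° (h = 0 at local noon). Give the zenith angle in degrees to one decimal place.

θ_z = 60.0°

cos θ_z = sin ϕ sin δ + cos ϕ cos δ cos h = -0.113644 + 0.614187 = 0.500543.
θ_z = arccos(0.500543) = 60.0°.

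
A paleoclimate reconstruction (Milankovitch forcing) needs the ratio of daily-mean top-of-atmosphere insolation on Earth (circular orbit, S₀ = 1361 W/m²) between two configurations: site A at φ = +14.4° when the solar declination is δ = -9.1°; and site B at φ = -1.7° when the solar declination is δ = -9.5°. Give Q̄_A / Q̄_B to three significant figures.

Q̄_A / Q̄_B ≈ 0.901

— Configuration A (φ=+14.4°):
cos H₀ = −tan(+14.4°) tan(-9.100°) = 0.0411, H₀ = 1.5297 rad.
Bracket: H₀ sin φ sin δ + cos φ cos δ sin H₀ = 1.5297×0.24869×-0.15816 + 0.96858×0.98741×0.99915 = -0.060167 + 0.955573 = 0.895406.
Q̄ = (S₀/π) × [bracket] = (1361/π) × 0.895406 = 387.91 W/m².
— Configuration B (φ=-1.7°):
cos H₀ = −tan(-1.7°) tan(-9.500°) = -0.0050, H₀ = 1.5758 rad.
Bracket: H₀ sin φ sin δ + cos φ cos δ sin H₀ = 1.5758×-0.02967×-0.16505 + 0.99956×0.98629×0.99999 = 0.007717 + 0.985846 = 0.993563.
Q̄ = (S₀/π) × [bracket] = (1361/π) × 0.993563 = 430.43 W/m².
Ratio Q̄_A / Q̄_B = 387.91 / 430.43 = 0.9012.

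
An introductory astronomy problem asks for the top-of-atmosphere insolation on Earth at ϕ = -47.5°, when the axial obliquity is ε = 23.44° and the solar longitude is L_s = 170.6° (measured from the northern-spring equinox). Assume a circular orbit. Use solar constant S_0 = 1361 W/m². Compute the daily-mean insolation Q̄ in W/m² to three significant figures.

Q̄ ≈ 260 W/m²

Solar declination: sin δ = sin ε · sin L_s = sin 23.44° × sin 170.6° = 0.06497, so δ = +3.725°.
cos h₀ = −tan(-47.5°) tan(+3.725°) = 0.0711, h₀ = 1.4997 rad.
Bracket: h₀ sin ϕ sin δ + cos ϕ cos δ sin h₀ = 1.4997×-0.73728×0.06497 + 0.67559×0.99789×0.99747 = -0.071837 + 0.672459 = 0.600622.
Q̄ = (S_0/π) × [bracket] = (1361/π) × 0.600622 = 260.2 W/m².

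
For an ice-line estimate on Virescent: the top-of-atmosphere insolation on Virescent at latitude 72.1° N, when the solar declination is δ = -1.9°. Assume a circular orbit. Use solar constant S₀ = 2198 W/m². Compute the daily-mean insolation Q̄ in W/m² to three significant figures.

Q̄ ≈ 181 W/m²

cos H₀ = −tan(+72.1°) tan(-1.900°) = 0.1027, H₀ = 1.4679 rad.
Bracket: H₀ sin φ sin δ + cos φ cos δ sin H₀ = 1.4679×0.95159×-0.03316 + 0.30736×0.99945×0.99471 = -0.046319 + 0.305566 = 0.259247.
Q̄ = (S₀/π) × [bracket] = (2198/π) × 0.259247 = 181.4 W/m².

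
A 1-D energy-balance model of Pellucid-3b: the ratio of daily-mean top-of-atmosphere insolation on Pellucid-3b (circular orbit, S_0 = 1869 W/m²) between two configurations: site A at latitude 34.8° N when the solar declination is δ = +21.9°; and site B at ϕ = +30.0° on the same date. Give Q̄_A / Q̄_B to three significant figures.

— Configuration A (ϕ=+34.8°):
cos h₀ = −tan(+34.8°) tan(+21.900°) = -0.2794, h₀ = 1.8540 rad.
Bracket: h₀ sin ϕ sin δ + cos ϕ cos δ sin h₀ = 1.8540×0.57071×0.37299 + 0.82115×0.92784×0.96018 = 0.394659 + 0.731557 = 1.126216.
Q̄ = (S_0/π) × [bracket] = (1869/π) × 1.126216 = 670.01 W/m².
— Configuration B (ϕ=+30.0°):
cos h₀ = −tan(+30.0°) tan(+21.900°) = -0.2321, h₀ = 1.8050 rad.
Bracket: h₀ sin ϕ sin δ + cos ϕ cos δ sin h₀ = 1.8050×0.50000×0.37299 + 0.86603×0.92784×0.97269 = 0.336623 + 0.781593 = 1.118216.
Q̄ = (S_0/π) × [bracket] = (1869/π) × 1.118216 = 665.25 W/m².
Ratio Q̄_A / Q̄_B = 670.01 / 665.25 = 1.007.

Q̄_A / Q̄_B ≈ 1.01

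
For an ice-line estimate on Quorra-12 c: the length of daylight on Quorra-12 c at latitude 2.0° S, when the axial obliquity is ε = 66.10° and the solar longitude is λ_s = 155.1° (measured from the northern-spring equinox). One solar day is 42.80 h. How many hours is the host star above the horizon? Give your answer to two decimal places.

21.20 h

Solar declination: sin δ = sin ε · sin λ_s = sin 66.10° × sin 155.1° = 0.38493, so δ = +22.640°.
cos H₀ = −tan φ · tan δ = −tan(-2.0°) × tan(+22.640°) = 0.0146, so H₀ = 1.5562 rad = 89.17°.
Daylight = 2H₀/(2π) × 42.80 h = (1.5562/π) × 42.80 = 21.20 h.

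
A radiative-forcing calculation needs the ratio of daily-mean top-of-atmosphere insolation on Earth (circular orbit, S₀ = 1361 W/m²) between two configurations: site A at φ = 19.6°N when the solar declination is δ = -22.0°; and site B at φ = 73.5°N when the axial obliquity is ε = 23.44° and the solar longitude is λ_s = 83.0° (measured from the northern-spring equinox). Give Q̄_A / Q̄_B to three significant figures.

Q̄_A / Q̄_B ≈ 0.576

— Configuration A (φ=+19.6°):
cos H₀ = −tan(+19.6°) tan(-22.000°) = 0.1439, H₀ = 1.4264 rad.
Bracket: H₀ sin φ sin δ + cos φ cos δ sin H₀ = 1.4264×0.33545×-0.37461 + 0.94206×0.92718×0.98960 = -0.179246 + 0.864375 = 0.685129.
Q̄ = (S₀/π) × [bracket] = (1361/π) × 0.685129 = 296.81 W/m².
— Configuration B (φ=+73.5°):
Solar declination: sin δ = sin ε · sin λ_s = sin 23.44° × sin 83.0° = 0.39482, so δ = +23.255°.
cos H₀ = −tan(+73.5°) tan(+23.255°) = -1.4508 ≤ −1 ⇒ polar day, H₀ = π.
Bracket: H₀ sin φ sin δ + cos φ cos δ sin H₀ = 3.1416×0.95882×0.39482 + 0.28402×0.91876×0.00000 = 1.189288 + 0.000000 = 1.189288.
Q̄ = (S₀/π) × [bracket] = (1361/π) × 1.189288 = 515.22 W/m².
Ratio Q̄_A / Q̄_B = 296.81 / 515.22 = 0.5761.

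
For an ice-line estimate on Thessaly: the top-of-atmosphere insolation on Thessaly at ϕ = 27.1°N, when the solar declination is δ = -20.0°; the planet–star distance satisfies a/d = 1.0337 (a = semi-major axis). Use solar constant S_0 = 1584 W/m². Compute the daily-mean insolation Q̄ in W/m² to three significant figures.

Q̄ ≈ 327 W/m²

cos h₀ = −tan(+27.1°) tan(-20.000°) = 0.1863, h₀ = 1.3834 rad.
Bracket: h₀ sin ϕ sin δ + cos ϕ cos δ sin h₀ = 1.3834×0.45554×-0.34202 + 0.89021×0.93969×0.98250 = -0.215539 + 0.821882 = 0.606343.
Inverse-square distance factor (a/d)² = 1.0337² = 1.068536.
Q̄ = (S_0/π) × 1.068536 × [bracket] = (1584/π) × 1.068536 × 0.606343 = 326.7 W/m².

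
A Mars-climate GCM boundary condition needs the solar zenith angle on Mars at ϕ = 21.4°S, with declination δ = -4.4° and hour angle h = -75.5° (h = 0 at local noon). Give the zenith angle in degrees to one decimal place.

θ_z = 74.9°

cos θ_z = sin ϕ sin δ + cos ϕ cos δ cos h = 0.027993 + 0.232431 = 0.260424.
θ_z = arccos(0.260424) = 74.9°.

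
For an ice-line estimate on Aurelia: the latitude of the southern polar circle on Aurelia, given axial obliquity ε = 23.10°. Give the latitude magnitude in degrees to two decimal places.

66.90°

The polar circle is the lowest latitude that experiences at least one full rotation of continuous darkness at the northern-summer solstice; it lies at |ϕ| = 90° − ε = 90° − 23.10° = 66.90°.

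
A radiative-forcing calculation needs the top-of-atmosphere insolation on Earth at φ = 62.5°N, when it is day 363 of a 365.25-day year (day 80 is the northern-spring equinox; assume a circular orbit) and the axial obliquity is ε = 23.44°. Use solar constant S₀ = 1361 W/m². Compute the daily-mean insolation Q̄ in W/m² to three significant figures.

Q̄ ≈ 13.3 W/m²

Solar longitude: λ_s = 360° × (363 − 80)/365.25 = 278.932°.
sin δ = sin 23.44° × sin 278.932° = -0.39296, so δ = -23.139°.
cos H₀ = −tan(+62.5°) tan(-23.139°) = 0.8209, H₀ = 0.6078 rad.
Bracket: H₀ sin φ sin δ + cos φ cos δ sin H₀ = 0.6078×0.88701×-0.39296 + 0.46175×0.91955×0.57105 = -0.211854 + 0.242469 = 0.030615.
Q̄ = (S₀/π) × [bracket] = (1361/π) × 0.030615 = 13.26 W/m².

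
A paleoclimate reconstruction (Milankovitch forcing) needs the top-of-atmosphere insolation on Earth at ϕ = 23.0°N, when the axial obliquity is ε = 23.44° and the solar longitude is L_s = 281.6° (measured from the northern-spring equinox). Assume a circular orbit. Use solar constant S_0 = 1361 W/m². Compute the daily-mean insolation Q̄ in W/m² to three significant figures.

Solar declination: sin δ = sin ε · sin L_s = sin 23.44° × sin 281.6° = -0.38966, so δ = -22.934°.
cos h₀ = −tan(+23.0°) tan(-22.934°) = 0.1796, h₀ = 1.3902 rad.
Bracket: h₀ sin ϕ sin δ + cos ϕ cos δ sin h₀ = 1.3902×0.39073×-0.38966 + 0.92050×0.92096×0.98374 = -0.211661 + 0.833959 = 0.622298.
Q̄ = (S_0/π) × [bracket] = (1361/π) × 0.622298 = 269.6 W/m².

Q̄ ≈ 270 W/m²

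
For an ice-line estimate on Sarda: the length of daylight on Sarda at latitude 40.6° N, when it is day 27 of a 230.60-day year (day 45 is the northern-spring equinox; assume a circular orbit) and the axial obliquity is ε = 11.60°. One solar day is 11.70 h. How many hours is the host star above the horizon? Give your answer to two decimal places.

Solar longitude: λ_s = 360° × (27 − 45)/230.60 = -28.101°, i.e. -28.101° + 360° = 331.899°.
sin δ = sin 11.60° × sin 331.899° = -0.09471, so δ = -5.435°.
cos H₀ = −tan φ · tan δ = −tan(+40.6°) × tan(-5.435°) = 0.0815, so H₀ = 1.4892 rad = 85.32°.
Daylight = 2H₀/(2π) × 11.70 h = (1.4892/π) × 11.70 = 5.55 h.

5.55 h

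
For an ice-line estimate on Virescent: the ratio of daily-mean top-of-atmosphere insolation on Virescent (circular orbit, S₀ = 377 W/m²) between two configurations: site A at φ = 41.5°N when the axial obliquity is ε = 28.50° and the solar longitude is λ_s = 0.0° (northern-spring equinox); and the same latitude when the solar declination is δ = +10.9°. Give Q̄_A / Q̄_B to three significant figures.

Q̄_A / Q̄_B ≈ 0.794

— Configuration A (φ=+41.5°):
Solar declination: sin δ = sin ε · sin λ_s = sin 28.50° × sin 0.0° = 0.00000, so δ = +0.000°.
cos H₀ = −tan(+41.5°) tan(+0.000°) = -0.0000, H₀ = 1.5708 rad.
Bracket: H₀ sin φ sin δ + cos φ cos δ sin H₀ = 1.5708×0.66262×0.00000 + 0.74896×1.00000×1.00000 = 0.000000 + 0.748960 = 0.748960.
Q̄ = (S₀/π) × [bracket] = (377/π) × 0.748960 = 89.877 W/m².
— Configuration B (φ=+41.5°):
cos H₀ = −tan(+41.5°) tan(+10.900°) = -0.1704, H₀ = 1.7420 rad.
Bracket: H₀ sin φ sin δ + cos φ cos δ sin H₀ = 1.7420×0.66262×0.18910 + 0.74896×0.98196×0.98538 = 0.218275 + 0.724697 = 0.942972.
Q̄ = (S₀/π) × [bracket] = (377/π) × 0.942972 = 113.16 W/m².
Ratio Q̄_A / Q̄_B = 89.877 / 113.16 = 0.7942.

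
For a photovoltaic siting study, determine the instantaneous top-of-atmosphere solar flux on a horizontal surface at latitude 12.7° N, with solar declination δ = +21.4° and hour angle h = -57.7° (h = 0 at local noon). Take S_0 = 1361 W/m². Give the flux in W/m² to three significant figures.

cos θ_z = sin ϕ sin δ + cos ϕ cos δ cos h = 0.080217 + 0.485340 = 0.565557.
Flux = S_0 · cos θ_z = 1361 × 0.565557 = 769.7 W/m².

770 W/m²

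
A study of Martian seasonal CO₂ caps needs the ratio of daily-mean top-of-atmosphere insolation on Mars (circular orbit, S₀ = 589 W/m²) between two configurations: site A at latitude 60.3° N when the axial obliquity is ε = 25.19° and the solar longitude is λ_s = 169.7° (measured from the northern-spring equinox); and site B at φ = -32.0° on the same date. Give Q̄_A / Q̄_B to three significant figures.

Q̄_A / Q̄_B ≈ 0.769

— Configuration A (φ=+60.3°):
Solar declination: sin δ = sin ε · sin λ_s = sin 25.19° × sin 169.7° = 0.07610, so δ = +4.365°.
cos H₀ = −tan(+60.3°) tan(+4.365°) = -0.1338, H₀ = 1.7050 rad.
Bracket: H₀ sin φ sin δ + cos φ cos δ sin H₀ = 1.7050×0.86863×0.07610 + 0.49546×0.99710×0.99101 = 0.112705 + 0.489582 = 0.602287.
Q̄ = (S₀/π) × [bracket] = (589/π) × 0.602287 = 112.92 W/m².
— Configuration B (φ=-32.0°):
cos H₀ = −tan(-32.0°) tan(+4.365°) = 0.0477, H₀ = 1.5231 rad.
Bracket: H₀ sin φ sin δ + cos φ cos δ sin H₀ = 1.5231×-0.52992×0.07610 + 0.84805×0.99710×0.99886 = -0.061422 + 0.844627 = 0.783205.
Q̄ = (S₀/π) × [bracket] = (589/π) × 0.783205 = 146.84 W/m².
Ratio Q̄_A / Q̄_B = 112.92 / 146.84 = 0.7690.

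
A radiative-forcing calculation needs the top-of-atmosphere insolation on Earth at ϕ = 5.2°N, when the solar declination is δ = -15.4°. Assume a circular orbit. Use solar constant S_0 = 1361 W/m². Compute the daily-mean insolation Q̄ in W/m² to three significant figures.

cos h₀ = −tan(+5.2°) tan(-15.400°) = 0.0251, h₀ = 1.5457 rad.
Bracket: h₀ sin ϕ sin δ + cos ϕ cos δ sin h₀ = 1.5457×0.09063×-0.26556 + 0.99588×0.96410×0.99969 = -0.037201 + 0.959830 = 0.922629.
Q̄ = (S_0/π) × [bracket] = (1361/π) × 0.922629 = 399.7 W/m².

Q̄ ≈ 400 W/m²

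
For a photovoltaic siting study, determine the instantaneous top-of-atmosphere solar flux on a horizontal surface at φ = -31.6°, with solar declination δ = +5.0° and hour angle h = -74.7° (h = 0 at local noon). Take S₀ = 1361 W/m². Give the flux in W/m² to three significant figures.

cos θ_z = sin φ sin δ + cos φ cos δ cos h = -0.045668 + 0.223893 = 0.178225.
Flux = S₀ · cos θ_z = 1361 × 0.178225 = 242.6 W/m².

243 W/m²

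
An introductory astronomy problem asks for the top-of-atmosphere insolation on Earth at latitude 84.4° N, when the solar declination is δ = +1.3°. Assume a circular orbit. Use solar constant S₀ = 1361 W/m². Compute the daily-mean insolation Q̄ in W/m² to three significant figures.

cos H₀ = −tan(+84.4°) tan(+1.300°) = -0.2314, H₀ = 1.8044 rad.
Bracket: H₀ sin φ sin δ + cos φ cos δ sin H₀ = 1.8044×0.99523×0.02269 + 0.09758×0.99974×0.97285 = 0.040747 + 0.094906 = 0.135653.
Q̄ = (S₀/π) × [bracket] = (1361/π) × 0.135653 = 58.77 W/m².

Q̄ ≈ 58.8 W/m²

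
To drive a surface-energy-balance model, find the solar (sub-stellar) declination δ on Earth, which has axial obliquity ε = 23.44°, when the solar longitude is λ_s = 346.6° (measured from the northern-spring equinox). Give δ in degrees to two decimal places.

sin δ = sin ε · sin λ_s = sin 23.44° × sin 346.6° = -0.092187.
δ = arcsin(-0.092187) = -5.29°.

δ = -5.29°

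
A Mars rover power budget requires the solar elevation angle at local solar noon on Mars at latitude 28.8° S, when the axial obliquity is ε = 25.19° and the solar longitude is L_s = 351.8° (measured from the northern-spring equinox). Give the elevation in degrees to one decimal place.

64.7°

Solar declination: sin δ = sin ε · sin L_s = sin 25.19° × sin 351.8° = -0.06071, so δ = -3.480°.
At local noon the hour angle is zero, so the zenith angle equals |ϕ − δ| = |-28.8° − (-3.480°)| = 25.320°.
Elevation = 90° − 25.320° = 64.7°.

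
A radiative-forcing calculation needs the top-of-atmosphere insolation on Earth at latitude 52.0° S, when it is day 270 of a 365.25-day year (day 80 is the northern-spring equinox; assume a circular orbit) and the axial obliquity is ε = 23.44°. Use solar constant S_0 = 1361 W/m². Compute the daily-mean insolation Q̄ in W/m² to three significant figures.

Q̄ ≈ 294 W/m²

Solar longitude: L_s = 360° × (270 − 80)/365.25 = 187.269°.
sin δ = sin 23.44° × sin 187.269° = -0.05033, so δ = -2.885°.
cos h₀ = −tan(-52.0°) tan(-2.885°) = -0.0645, h₀ = 1.6353 rad.
Bracket: h₀ sin ϕ sin δ + cos ϕ cos δ sin h₀ = 1.6353×-0.78801×-0.05033 + 0.61566×0.99873×0.99792 = 0.064857 + 0.613599 = 0.678456.
Q̄ = (S_0/π) × [bracket] = (1361/π) × 0.678456 = 293.9 W/m².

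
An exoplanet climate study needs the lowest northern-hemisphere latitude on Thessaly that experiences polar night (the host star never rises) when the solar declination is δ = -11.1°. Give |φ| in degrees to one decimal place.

|φ| = 78.9°

Polar night requires cos H₀ = −tan φ tan δ ≥ 1, i.e. tan φ tan δ ≤ −1.
The boundary is |tan φ| · |tan δ| = 1, so |φ| = 90° − |δ| = 90° − 11.1° = 78.9° in the northern hemisphere.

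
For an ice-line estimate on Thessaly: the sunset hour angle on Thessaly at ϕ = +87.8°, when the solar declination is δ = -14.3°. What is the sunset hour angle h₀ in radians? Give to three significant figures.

cos h₀ = −tan ϕ · tan δ = 6.6352 ≥ 1, so the host star never rises (polar night) and h₀ = 0.

h₀ = 0.00 rad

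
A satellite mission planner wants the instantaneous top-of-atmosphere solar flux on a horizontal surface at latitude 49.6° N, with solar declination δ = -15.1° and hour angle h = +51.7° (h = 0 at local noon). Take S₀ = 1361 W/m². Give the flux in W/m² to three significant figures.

cos θ_z = sin φ sin δ + cos φ cos δ cos h = -0.198384 + 0.387822 = 0.189438.
Flux = S₀ · cos θ_z = 1361 × 0.189438 = 257.8 W/m².

258 W/m²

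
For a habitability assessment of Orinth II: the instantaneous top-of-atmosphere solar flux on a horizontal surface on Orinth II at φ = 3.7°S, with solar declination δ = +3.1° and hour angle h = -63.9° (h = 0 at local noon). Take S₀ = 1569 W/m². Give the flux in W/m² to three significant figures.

cos θ_z = sin φ sin δ + cos φ cos δ cos h = -0.003490 + 0.438380 = 0.434890.
Flux = S₀ · cos θ_z = 1569 × 0.434890 = 682.3 W/m².

682 W/m²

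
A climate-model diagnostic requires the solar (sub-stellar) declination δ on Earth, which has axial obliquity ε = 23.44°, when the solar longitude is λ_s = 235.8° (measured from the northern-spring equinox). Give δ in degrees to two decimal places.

sin δ = sin ε · sin λ_s = sin 23.44° × sin 235.8° = -0.329003.
δ = arcsin(-0.329003) = -19.21°.

δ = -19.21°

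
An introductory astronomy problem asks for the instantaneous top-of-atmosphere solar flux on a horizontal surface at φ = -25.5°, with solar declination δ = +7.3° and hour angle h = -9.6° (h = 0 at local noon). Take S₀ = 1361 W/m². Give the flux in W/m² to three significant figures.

1.13e+03 W/m²

cos θ_z = sin φ sin δ + cos φ cos δ cos h = -0.054703 + 0.882732 = 0.828029.
Flux = S₀ · cos θ_z = 1361 × 0.828029 = 1127 W/m².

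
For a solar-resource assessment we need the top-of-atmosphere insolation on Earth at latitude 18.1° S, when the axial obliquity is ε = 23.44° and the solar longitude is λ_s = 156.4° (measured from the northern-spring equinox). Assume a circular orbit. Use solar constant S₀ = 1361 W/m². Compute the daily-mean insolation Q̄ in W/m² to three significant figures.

Q̄ ≈ 373 W/m²

Solar declination: sin δ = sin ε · sin λ_s = sin 23.44° × sin 156.4° = 0.15925, so δ = +9.164°.
cos H₀ = −tan(-18.1°) tan(+9.164°) = 0.0527, H₀ = 1.5180 rad.
Bracket: H₀ sin φ sin δ + cos φ cos δ sin H₀ = 1.5180×-0.31068×0.15925 + 0.95052×0.98724×0.99861 = -0.075104 + 0.937087 = 0.861983.
Q̄ = (S₀/π) × [bracket] = (1361/π) × 0.861983 = 373.4 W/m².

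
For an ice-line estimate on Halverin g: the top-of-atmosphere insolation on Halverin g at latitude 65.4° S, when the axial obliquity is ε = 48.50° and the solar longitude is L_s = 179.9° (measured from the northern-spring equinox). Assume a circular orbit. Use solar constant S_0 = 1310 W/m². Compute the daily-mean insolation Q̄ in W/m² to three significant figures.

Solar declination: sin δ = sin ε · sin L_s = sin 48.50° × sin 179.9° = 0.00131, so δ = +0.075°.
cos h₀ = −tan(-65.4°) tan(+0.075°) = 0.0029, h₀ = 1.5679 rad.
Bracket: h₀ sin ϕ sin δ + cos ϕ cos δ sin h₀ = 1.5679×-0.90924×0.00131 + 0.41628×1.00000×1.00000 = -0.001868 + 0.416280 = 0.414412.
Q̄ = (S_0/π) × [bracket] = (1310/π) × 0.414412 = 172.8 W/m².

Q̄ ≈ 173 W/m²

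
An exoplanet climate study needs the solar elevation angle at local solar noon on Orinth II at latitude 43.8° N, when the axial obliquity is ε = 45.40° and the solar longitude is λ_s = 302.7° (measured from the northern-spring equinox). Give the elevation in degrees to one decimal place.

9.4°

Solar declination: sin δ = sin ε · sin λ_s = sin 45.40° × sin 302.7° = -0.59918, so δ = -36.811°.
At local noon the hour angle is zero, so the zenith angle equals |φ − δ| = |+43.8° − (-36.811°)| = 80.611°.
Elevation = 90° − 80.611° = 9.4°.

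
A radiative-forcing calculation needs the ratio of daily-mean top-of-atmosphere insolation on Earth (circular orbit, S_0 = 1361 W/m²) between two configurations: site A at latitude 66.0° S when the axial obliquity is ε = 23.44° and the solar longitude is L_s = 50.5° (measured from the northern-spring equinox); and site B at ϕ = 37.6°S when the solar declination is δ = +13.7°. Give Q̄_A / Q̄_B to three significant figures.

— Configuration A (ϕ=-66.0°):
Solar declination: sin δ = sin ε · sin L_s = sin 23.44° × sin 50.5° = 0.30694, so δ = +17.875°.
cos h₀ = −tan(-66.0°) tan(+17.875°) = 0.7244, h₀ = 0.7607 rad.
Bracket: h₀ sin ϕ sin δ + cos ϕ cos δ sin h₀ = 0.7607×-0.91355×0.30694 + 0.40674×0.95173×0.68941 = -0.213304 + 0.266875 = 0.053571.
Q̄ = (S_0/π) × [bracket] = (1361/π) × 0.053571 = 23.208 W/m².
— Configuration B (ϕ=-37.6°):
cos h₀ = −tan(-37.6°) tan(+13.700°) = 0.1877, h₀ = 1.3819 rad.
Bracket: h₀ sin ϕ sin δ + cos ϕ cos δ sin h₀ = 1.3819×-0.61015×0.23684 + 0.79229×0.97155×0.98222 = -0.199696 + 0.756063 = 0.556367.
Q̄ = (S_0/π) × [bracket] = (1361/π) × 0.556367 = 241.03 W/m².
Ratio Q̄_A / Q̄_B = 23.208 / 241.03 = 0.09629.

Q̄_A / Q̄_B ≈ 0.0963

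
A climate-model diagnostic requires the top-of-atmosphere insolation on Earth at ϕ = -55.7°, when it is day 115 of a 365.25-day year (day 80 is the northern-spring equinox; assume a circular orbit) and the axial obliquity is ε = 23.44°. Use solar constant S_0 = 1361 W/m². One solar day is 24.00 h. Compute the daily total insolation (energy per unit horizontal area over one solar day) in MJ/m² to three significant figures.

Solar longitude: L_s = 360° × (115 − 80)/365.25 = 34.497°.
sin δ = sin 23.44° × sin 34.497° = 0.22529, so δ = +13.020°.
cos h₀ = −tan(-55.7°) tan(+13.020°) = 0.3390, h₀ = 1.2250 rad.
Bracket: h₀ sin ϕ sin δ + cos ϕ cos δ sin h₀ = 1.2250×-0.82610×0.22529 + 0.56353×0.97429×0.94079 = -0.227987 + 0.516533 = 0.288546.
Q̄ = (S_0/π) × [bracket] = (1361/π) × 0.288546 = 125.00 W/m².
Daily total = Q̄ × 24.00 h × 3600 s/h = 125.00 × 24.00 × 3600 / 10⁶ = 10.80 MJ/m².

10.8 MJ/m²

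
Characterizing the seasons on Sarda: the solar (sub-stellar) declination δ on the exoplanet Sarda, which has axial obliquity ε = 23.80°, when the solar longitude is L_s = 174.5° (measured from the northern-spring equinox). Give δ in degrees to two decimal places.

δ = +2.22°

sin δ = sin ε · sin L_s = sin 23.80° × sin 174.5° = 0.038678.
δ = arcsin(0.038678) = +2.22°.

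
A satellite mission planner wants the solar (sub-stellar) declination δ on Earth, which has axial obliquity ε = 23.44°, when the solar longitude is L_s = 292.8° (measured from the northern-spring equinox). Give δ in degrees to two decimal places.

δ = -21.51°

sin δ = sin ε · sin L_s = sin 23.44° × sin 292.8° = -0.366707.
δ = arcsin(-0.366707) = -21.51°.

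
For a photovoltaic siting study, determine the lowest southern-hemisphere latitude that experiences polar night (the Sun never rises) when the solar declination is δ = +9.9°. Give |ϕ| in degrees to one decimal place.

|ϕ| = 80.1°

Polar night requires cos h₀ = −tan ϕ tan δ ≥ 1, i.e. tan ϕ tan δ ≤ −1.
The boundary is |tan ϕ| · |tan δ| = 1, so |ϕ| = 90° − |δ| = 90° − 9.9° = 80.1° in the southern hemisphere.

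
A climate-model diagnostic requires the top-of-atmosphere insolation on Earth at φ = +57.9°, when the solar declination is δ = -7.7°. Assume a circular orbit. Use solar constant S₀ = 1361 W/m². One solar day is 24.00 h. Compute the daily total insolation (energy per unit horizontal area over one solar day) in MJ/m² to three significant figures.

cos H₀ = −tan(+57.9°) tan(-7.700°) = 0.2155, H₀ = 1.3536 rad.
Bracket: H₀ sin φ sin δ + cos φ cos δ sin H₀ = 1.3536×0.84712×-0.13399 + 0.53140×0.99098×0.97650 = -0.153641 + 0.514232 = 0.360591.
Q̄ = (S₀/π) × [bracket] = (1361/π) × 0.360591 = 156.22 W/m².
Daily total = Q̄ × 24.00 h × 3600 s/h = 156.22 × 24.00 × 3600 / 10⁶ = 13.50 MJ/m².

13.5 MJ/m²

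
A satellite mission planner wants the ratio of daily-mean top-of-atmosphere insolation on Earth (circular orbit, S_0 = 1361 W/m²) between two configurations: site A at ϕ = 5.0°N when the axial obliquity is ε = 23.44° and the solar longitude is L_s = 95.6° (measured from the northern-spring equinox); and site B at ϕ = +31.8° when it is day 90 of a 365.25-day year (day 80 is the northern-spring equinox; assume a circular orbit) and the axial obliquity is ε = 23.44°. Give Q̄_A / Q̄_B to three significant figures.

Q̄_A / Q̄_B ≈ 1.07

— Configuration A (ϕ=+5.0°):
Solar declination: sin δ = sin ε · sin L_s = sin 23.44° × sin 95.6° = 0.39589, so δ = +23.321°.
cos h₀ = −tan(+5.0°) tan(+23.321°) = -0.0377, h₀ = 1.6085 rad.
Bracket: h₀ sin ϕ sin δ + cos ϕ cos δ sin h₀ = 1.6085×0.08716×0.39589 + 0.99619×0.91830×0.99929 = 0.055503 + 0.914152 = 0.969655.
Q̄ = (S_0/π) × [bracket] = (1361/π) × 0.969655 = 420.07 W/m².
— Configuration B (ϕ=+31.8°):
Solar longitude: L_s = 360° × (90 − 80)/365.25 = 9.856°.
sin δ = sin 23.44° × sin 9.856° = 0.06809, so δ = +3.904°.
cos h₀ = −tan(+31.8°) tan(+3.904°) = -0.0423, h₀ = 1.6131 rad.
Bracket: h₀ sin ϕ sin δ + cos ϕ cos δ sin h₀ = 1.6131×0.52696×0.06809 + 0.84989×0.99768×0.99910 = 0.057879 + 0.847155 = 0.905034.
Q̄ = (S_0/π) × [bracket] = (1361/π) × 0.905034 = 392.08 W/m².
Ratio Q̄_A / Q̄_B = 420.07 / 392.08 = 1.071.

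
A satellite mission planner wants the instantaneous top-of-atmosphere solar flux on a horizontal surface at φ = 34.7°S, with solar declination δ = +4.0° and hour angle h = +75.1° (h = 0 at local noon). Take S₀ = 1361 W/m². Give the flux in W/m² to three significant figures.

cos θ_z = sin φ sin δ + cos φ cos δ cos h = -0.039711 + 0.210885 = 0.171174.
Flux = S₀ · cos θ_z = 1361 × 0.171174 = 233.0 W/m².

233 W/m²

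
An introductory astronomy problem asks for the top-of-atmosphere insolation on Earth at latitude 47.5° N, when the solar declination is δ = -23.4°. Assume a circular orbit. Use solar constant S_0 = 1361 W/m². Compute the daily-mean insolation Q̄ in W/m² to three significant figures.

Q̄ ≈ 99.9 W/m²

cos h₀ = −tan(+47.5°) tan(-23.400°) = 0.4723, h₀ = 1.0790 rad.
Bracket: h₀ sin ϕ sin δ + cos ϕ cos δ sin h₀ = 1.0790×0.73728×-0.39715 + 0.67559×0.91775×0.88146 = -0.315943 + 0.546525 = 0.230582.
Q̄ = (S_0/π) × [bracket] = (1361/π) × 0.230582 = 99.89 W/m².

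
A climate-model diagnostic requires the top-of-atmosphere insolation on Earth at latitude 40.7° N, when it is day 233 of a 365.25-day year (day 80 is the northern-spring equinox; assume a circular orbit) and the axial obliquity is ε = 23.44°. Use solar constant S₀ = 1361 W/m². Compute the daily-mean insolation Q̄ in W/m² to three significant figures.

Solar longitude: λ_s = 360° × (233 − 80)/365.25 = 150.801°.
sin δ = sin 23.44° × sin 150.801° = 0.19406, so δ = +11.190°.
cos H₀ = −tan(+40.7°) tan(+11.190°) = -0.1702, H₀ = 1.7418 rad.
Bracket: H₀ sin φ sin δ + cos φ cos δ sin H₀ = 1.7418×0.65210×0.19406 + 0.75813×0.98099×0.98542 = 0.220419 + 0.732875 = 0.953294.
Q̄ = (S₀/π) × [bracket] = (1361/π) × 0.953294 = 413.0 W/m².

Q̄ ≈ 413 W/m²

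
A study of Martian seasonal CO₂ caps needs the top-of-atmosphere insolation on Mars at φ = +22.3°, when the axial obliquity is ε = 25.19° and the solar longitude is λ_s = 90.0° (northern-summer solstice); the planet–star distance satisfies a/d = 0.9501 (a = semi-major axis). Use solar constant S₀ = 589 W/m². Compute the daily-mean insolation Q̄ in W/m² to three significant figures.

Q̄ ≈ 187 W/m²

Solar declination: sin δ = sin ε · sin λ_s = sin 25.19° × sin 90.0° = 0.42562, so δ = +25.190°.
cos H₀ = −tan(+22.3°) tan(+25.190°) = -0.1929, H₀ = 1.7649 rad.
Bracket: H₀ sin φ sin δ + cos φ cos δ sin H₀ = 1.7649×0.37946×0.42562 + 0.92521×0.90490×0.98122 = 0.285042 + 0.821499 = 1.106541.
Inverse-square distance factor (a/d)² = 0.9501² = 0.902690.
Q̄ = (S₀/π) × 0.902690 × [bracket] = (589/π) × 0.902690 × 1.106541 = 187.3 W/m².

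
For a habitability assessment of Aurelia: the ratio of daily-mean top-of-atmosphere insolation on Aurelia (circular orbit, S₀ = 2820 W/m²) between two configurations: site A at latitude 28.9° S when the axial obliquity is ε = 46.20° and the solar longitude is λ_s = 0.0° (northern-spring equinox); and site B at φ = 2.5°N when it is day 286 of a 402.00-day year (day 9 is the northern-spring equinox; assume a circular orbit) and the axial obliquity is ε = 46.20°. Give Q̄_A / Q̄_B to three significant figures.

Q̄_A / Q̄_B ≈ 1.26

— Configuration A (φ=-28.9°):
Solar declination: sin δ = sin ε · sin λ_s = sin 46.20° × sin 0.0° = 0.00000, so δ = +0.000°.
cos H₀ = −tan(-28.9°) tan(+0.000°) = 0.0000, H₀ = 1.5708 rad.
Bracket: H₀ sin φ sin δ + cos φ cos δ sin H₀ = 1.5708×-0.48328×0.00000 + 0.87546×1.00000×1.00000 = -0.000000 + 0.875460 = 0.875460.
Q̄ = (S₀/π) × [bracket] = (2820/π) × 0.875460 = 785.84 W/m².
— Configuration B (φ=+2.5°):
Solar longitude: λ_s = 360° × (286 − 9)/402.00 = 248.060°.
sin δ = sin 46.20° × sin 248.060° = -0.66949, so δ = -42.027°.
cos H₀ = −tan(+2.5°) tan(-42.027°) = 0.0394, H₀ = 1.5314 rad.
Bracket: H₀ sin φ sin δ + cos φ cos δ sin H₀ = 1.5314×0.04362×-0.66949 + 0.99905×0.74282×0.99923 = -0.044722 + 0.741543 = 0.696821.
Q̄ = (S₀/π) × [bracket] = (2820/π) × 0.696821 = 625.49 W/m².
Ratio Q̄_A / Q̄_B = 785.84 / 625.49 = 1.256.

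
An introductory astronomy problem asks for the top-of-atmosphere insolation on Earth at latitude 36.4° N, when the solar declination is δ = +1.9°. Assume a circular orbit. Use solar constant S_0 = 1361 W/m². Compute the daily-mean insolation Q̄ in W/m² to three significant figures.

cos h₀ = −tan(+36.4°) tan(+1.900°) = -0.0245, h₀ = 1.5953 rad.
Bracket: h₀ sin ϕ sin δ + cos ϕ cos δ sin h₀ = 1.5953×0.59342×0.03316 + 0.80489×0.99945×0.99970 = 0.031392 + 0.804206 = 0.835598.
Q̄ = (S_0/π) × [bracket] = (1361/π) × 0.835598 = 362.0 W/m².

Q̄ ≈ 362 W/m²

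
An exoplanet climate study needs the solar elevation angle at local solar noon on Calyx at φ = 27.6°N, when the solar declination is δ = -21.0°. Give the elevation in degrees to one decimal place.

41.4°

At local noon the hour angle is zero, so the zenith angle equals |φ − δ| = |+27.6° − (-21.000°)| = 48.600°.
Elevation = 90° − 48.600° = 41.4°.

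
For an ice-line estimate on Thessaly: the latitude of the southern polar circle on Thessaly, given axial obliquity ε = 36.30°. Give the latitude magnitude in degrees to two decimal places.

53.70°

The polar circle is the lowest latitude that experiences at least one full rotation of continuous darkness at the northern-summer solstice; it lies at |φ| = 90° − ε = 90° − 36.30° = 53.70°.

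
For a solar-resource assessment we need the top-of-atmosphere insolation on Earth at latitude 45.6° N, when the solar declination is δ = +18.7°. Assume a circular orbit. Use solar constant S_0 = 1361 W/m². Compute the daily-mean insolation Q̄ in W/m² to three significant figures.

cos h₀ = −tan(+45.6°) tan(+18.700°) = -0.3456, h₀ = 1.9237 rad.
Bracket: h₀ sin ϕ sin δ + cos ϕ cos δ sin h₀ = 1.9237×0.71447×0.32061 + 0.69966×0.94721×0.93837 = 0.440655 + 0.621881 = 1.062536.
Q̄ = (S_0/π) × [bracket] = (1361/π) × 1.062536 = 460.3 W/m².

Q̄ ≈ 460 W/m²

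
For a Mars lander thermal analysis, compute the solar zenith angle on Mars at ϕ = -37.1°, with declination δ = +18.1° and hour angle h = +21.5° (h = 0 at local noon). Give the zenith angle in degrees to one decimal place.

θ_z = 58.8°

cos θ_z = sin ϕ sin δ + cos ϕ cos δ cos h = -0.187403 + 0.705365 = 0.517962.
θ_z = arccos(0.517962) = 58.8°.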